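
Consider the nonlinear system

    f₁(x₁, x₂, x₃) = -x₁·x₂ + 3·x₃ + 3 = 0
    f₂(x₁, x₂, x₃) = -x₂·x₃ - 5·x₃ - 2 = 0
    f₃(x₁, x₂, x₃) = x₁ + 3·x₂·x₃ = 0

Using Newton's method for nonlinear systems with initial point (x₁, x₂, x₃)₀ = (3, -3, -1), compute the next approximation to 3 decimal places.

(0.643, -1.714, -0.357)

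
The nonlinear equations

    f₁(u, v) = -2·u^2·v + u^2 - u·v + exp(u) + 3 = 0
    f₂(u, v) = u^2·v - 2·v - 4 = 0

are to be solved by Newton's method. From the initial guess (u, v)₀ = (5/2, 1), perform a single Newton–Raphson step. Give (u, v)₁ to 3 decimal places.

At (5/2, 1): F = (6.43249, 0.250).
Jacobian J = [[-4·u·v + 2·u - v + exp(u), -2·u^2 - u], [2·u·v, u^2 - 2]].
At the point, J = [[6.18249, -15.000], [5.000, 4.250]] (det J = 101.27560).
Solving J·Δ = −F gives Δ = (-0.307, 0.302).
Then the next iterate is (u, v)₁ = (2.193, 1.302).

(2.193, 1.302)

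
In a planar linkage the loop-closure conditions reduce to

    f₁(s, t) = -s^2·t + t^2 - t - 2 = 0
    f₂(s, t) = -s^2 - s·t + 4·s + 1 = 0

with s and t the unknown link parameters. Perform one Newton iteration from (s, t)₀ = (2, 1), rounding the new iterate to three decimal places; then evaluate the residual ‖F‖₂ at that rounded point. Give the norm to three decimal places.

At (2, 1): F = (-6.000, 3.000).
Jacobian J = [[-2·s·t, -s^2 + 2·t - 1], [-2·s - t + 4, -s]].
At the point, J = [[-4.000, -3.000], [-1.000, -2.000]] (det J = 5.000).
Solving J·Δ = −F gives Δ = (-4.200, 3.600).
Then the next iterate is (s, t)₁ = (-2.200, 4.600).
Re-evaluating at (-2.200, 4.600): F = (-7.704, -2.520), so ‖F‖₂ = 8.106.

8.106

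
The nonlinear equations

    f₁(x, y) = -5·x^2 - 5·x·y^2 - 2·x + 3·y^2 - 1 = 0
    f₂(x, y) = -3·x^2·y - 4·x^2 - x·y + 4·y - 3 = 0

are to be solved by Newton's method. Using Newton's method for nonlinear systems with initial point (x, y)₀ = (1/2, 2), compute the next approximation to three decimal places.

(0.372, 0.896)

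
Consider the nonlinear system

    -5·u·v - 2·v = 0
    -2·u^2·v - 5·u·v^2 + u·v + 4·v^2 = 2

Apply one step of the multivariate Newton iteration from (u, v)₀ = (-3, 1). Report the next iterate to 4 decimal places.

At (-3, 1): F = (13.0000, -4.0000).
Jacobian J = [[-5·v, -5·u - 2], [-4·u·v - 5·v^2 + v, -2·u^2 - 10·u·v + u + 8·v]].
At the point, J = [[-5.0000, 13.0000], [8.0000, 17.0000]] (det J = -189.0000).
Solving J·Δ = −F gives Δ = (1.4444, -0.4444).
Then the next iterate is (u, v)₁ = (-1.5556, 0.5556).

(-1.5556, 0.5556)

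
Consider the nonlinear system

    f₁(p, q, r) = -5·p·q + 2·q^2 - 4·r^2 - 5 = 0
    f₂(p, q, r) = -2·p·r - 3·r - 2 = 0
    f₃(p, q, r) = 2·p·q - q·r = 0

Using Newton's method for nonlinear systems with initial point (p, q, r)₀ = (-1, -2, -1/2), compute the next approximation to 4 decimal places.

(-0.2222, -3.0370, -1.2222)

At (-1, -2, -1/2): F = (-8.0000, -1.5000, 3.0000).
Jacobian J = [[-5·q, -5·p + 4·q, -8·r], [-2·r, 0, -2·p - 3], [2·q, 2·p - r, -q]].
At the point, J = [[10.0000, -3.0000, 4.0000], [1.0000, 0.0000, -1.0000], [-4.0000, -1.5000, 2.0000]] (det J = -27.0000).
Solving J·Δ = −F gives Δ = (0.7778, -1.0370, -0.7222).
Then the next iterate is (p, q, r)₁ = (-0.2222, -3.0370, -1.2222).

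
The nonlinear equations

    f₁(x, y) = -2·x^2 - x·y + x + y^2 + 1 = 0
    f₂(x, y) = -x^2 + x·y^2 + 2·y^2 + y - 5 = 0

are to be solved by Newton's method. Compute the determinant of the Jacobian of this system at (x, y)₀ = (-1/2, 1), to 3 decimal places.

3.000

J = [[-4·x - y + 1, -x + 2·y], [-2·x + y^2, 2·x·y + 4·y + 1]].
At the point, J = [[2.000, 2.500], [2.000, 4.000]].
det J = 3.000.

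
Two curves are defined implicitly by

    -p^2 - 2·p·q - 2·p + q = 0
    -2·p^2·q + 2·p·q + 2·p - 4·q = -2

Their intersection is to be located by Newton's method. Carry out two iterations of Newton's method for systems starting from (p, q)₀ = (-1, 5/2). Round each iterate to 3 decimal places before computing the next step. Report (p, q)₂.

(-1.710, -0.124)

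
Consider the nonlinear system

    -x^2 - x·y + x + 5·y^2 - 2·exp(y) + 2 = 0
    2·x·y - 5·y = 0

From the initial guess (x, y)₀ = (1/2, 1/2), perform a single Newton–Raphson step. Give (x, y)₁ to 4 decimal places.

At (1/2, 1/2): F = (-0.047443, -2.0000).
Jacobian J = [[-2·x - y + 1, -x + 10·y - 2·exp(y)], [2·y, 2·x - 5]].
At the point, J = [[-0.5000, 1.202557], [1.0000, -4.0000]] (det J = 0.797443).
Solving J·Δ = −F gives Δ = (-3.2540, -1.3135).
Then the next iterate is (x, y)₁ = (-2.7540, -0.8135).

(-2.7540, -0.8135)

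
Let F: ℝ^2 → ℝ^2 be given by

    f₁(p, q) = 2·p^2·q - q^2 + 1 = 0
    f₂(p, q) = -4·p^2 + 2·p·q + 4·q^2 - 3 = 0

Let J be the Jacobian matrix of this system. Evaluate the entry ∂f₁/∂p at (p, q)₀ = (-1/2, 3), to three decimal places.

∂f₁/∂p = 4·p·q.
At (-1/2, 3) this is -6.000.

-6.000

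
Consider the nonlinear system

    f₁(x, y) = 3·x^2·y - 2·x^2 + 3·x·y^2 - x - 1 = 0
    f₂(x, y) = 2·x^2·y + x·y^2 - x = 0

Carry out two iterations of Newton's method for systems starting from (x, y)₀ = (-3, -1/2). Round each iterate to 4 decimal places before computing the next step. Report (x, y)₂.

(-0.2660, -0.8839)

At (-3, -1/2): F = (-31.7500, -6.7500).
Jacobian J = [[6·x·y - 4·x + 3·y^2 - 1, 3·x^2 + 6·x·y], [4·x·y + y^2 - 1, 2·x^2 + 2·x·y]].
At the point, J = [[20.7500, 36.0000], [5.2500, 21.0000]] (det J = 246.7500).
Solving J·Δ = −F gives Δ = (1.7173, -0.1079).
Then the next iterate is (x, y)₁ = (-1.2827, -0.6079).
Round to (-1.2827, -0.6079) and repeat: F = (-7.430544, -1.191691), J = [[9.917947, 9.614478], [2.488556, 4.850145]].
Δ = (1.0167, -0.2760), so (x, y)₂ = (-0.2660, -0.8839).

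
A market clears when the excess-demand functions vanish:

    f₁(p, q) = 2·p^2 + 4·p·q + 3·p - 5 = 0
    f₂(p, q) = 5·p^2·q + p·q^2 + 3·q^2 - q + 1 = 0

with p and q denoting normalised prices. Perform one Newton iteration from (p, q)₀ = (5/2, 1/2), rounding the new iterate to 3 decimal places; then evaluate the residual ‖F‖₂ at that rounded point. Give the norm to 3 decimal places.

6.025

At (5/2, 1/2): F = (20.000, 17.500).
Jacobian J = [[4·p + 4·q + 3, 4·p], [10·p·q + q^2, 5·p^2 + 2·p·q + 6·q - 1]].
At the point, J = [[15.000, 10.000], [12.750, 35.750]] (det J = 408.750).
Solving J·Δ = −F gives Δ = (-1.321, -0.018).
Then the next iterate is (p, q)₁ = (1.179, 0.482).
Re-evaluating at (1.179, 0.482): F = (3.59019, 4.83888), so ‖F‖₂ = 6.025.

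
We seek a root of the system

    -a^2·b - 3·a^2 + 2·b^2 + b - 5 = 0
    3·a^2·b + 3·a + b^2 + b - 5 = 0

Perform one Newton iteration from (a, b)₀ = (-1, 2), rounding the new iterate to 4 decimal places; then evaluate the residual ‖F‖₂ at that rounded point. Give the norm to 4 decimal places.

0.6583

At (-1, 2): F = (0.0000, 4.0000).
Jacobian J = [[-2·a·b - 6·a, -a^2 + 4·b + 1], [6·a·b + 3, 3·a^2 + 2·b + 1]].
At the point, J = [[10.0000, 8.0000], [-9.0000, 8.0000]] (det J = 152.0000).
Solving J·Δ = −F gives Δ = (0.2105, -0.2632).
Then the next iterate is (a, b)₁ = (-0.7895, 1.7368).
Re-evaluating at (-0.7895, 1.7368): F = (-0.182748, 0.632470), so ‖F‖₂ = 0.6583.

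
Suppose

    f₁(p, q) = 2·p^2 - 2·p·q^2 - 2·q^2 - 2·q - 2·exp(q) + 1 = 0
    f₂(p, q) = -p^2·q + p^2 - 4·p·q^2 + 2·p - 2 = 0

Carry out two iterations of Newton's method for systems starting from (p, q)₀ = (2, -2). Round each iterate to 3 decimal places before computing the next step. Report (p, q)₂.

At (2, -2): F = (-11.27067, -18.000).
Jacobian J = [[4·p - 2·q^2, -4·p·q - 4·q - 2·exp(q) - 2], [-2·p·q + 2·p - 4·q^2 + 2, -p^2 - 8·p·q]].
At the point, J = [[0.000, 21.72933], [-2.000, 28.000]] (det J = 43.45866).
Solving J·Δ = −F gives Δ = (-1.738, 0.519).
Then the next iterate is (p, q)₁ = (0.262, -1.481).
Round to (0.262, -1.481) and repeat: F = (-1.89158, -3.60434), J = [[-3.33872, 5.02127], [-5.47340, 3.03553]].
Δ = (-0.712, -0.097), so (p, q)₂ = (-0.450, -1.578).

(-0.450, -1.578)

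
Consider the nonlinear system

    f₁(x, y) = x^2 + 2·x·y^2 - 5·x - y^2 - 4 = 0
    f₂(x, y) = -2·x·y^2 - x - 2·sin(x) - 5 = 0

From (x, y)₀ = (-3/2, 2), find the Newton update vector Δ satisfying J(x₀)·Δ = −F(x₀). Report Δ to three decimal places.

(0.307, -0.641)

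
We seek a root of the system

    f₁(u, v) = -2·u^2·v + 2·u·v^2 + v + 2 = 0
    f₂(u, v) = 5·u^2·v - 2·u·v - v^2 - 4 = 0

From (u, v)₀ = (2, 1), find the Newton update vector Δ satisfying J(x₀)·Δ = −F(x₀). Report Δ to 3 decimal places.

(-0.245, -0.471)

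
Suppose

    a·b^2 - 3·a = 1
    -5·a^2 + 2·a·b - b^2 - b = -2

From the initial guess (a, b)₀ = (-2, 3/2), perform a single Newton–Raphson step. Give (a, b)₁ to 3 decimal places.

At (-2, 3/2): F = (0.500, -27.750).
Jacobian J = [[b^2 - 3, 2·a·b], [-10·a + 2·b, 2·a - 2·b - 1]].
At the point, J = [[-0.750, -6.000], [23.000, -8.000]] (det J = 144.000).
Solving J·Δ = −F gives Δ = (1.184, -0.065).
Then the next iterate is (a, b)₁ = (-0.816, 1.435).

(-0.816, 1.435)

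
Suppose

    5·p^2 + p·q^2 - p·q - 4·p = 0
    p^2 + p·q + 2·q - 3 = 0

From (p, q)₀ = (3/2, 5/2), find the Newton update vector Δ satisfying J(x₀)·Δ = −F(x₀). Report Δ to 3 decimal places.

(0.534, -3.124)

At (3/2, 5/2): F = (10.875, 8.000).
Jacobian J = [[10·p + q^2 - q - 4, 2·p·q - p], [2·p + q, p + 2]].
At the point, J = [[14.750, 6.000], [5.500, 3.500]] (det J = 18.625).
Solving J·Δ = −F gives Δ = (0.534, -3.124).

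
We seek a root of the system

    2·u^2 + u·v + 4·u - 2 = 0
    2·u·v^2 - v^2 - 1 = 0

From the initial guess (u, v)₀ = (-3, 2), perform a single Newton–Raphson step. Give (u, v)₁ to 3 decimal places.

(-2.839, 1.010)

At (-3, 2): F = (-2.000, -29.000).
Jacobian J = [[4·u + v + 4, u], [2·v^2, 4·u·v - 2·v]].
At the point, J = [[-6.000, -3.000], [8.000, -28.000]] (det J = 192.000).
Solving J·Δ = −F gives Δ = (0.161, -0.990).
Then the next iterate is (u, v)₁ = (-2.839, 1.010).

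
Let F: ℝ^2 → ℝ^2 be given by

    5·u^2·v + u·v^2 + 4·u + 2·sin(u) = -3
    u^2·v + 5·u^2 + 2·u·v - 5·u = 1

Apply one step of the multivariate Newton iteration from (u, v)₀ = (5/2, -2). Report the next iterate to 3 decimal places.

(1.966, -1.293)

At (5/2, -2): F = (-38.30306, -4.750).
Jacobian J = [[10·u·v + v^2 + 2·cos(u) + 4, 5·u^2 + 2·u·v], [2·u·v + 10·u + 2·v - 5, u^2 + 2·u]].
At the point, J = [[-43.60229, 21.250], [6.000, 11.250]] (det J = -618.02573).
Solving J·Δ = −F gives Δ = (-0.534, 0.707).
Then the next iterate is (u, v)₁ = (1.966, -1.293).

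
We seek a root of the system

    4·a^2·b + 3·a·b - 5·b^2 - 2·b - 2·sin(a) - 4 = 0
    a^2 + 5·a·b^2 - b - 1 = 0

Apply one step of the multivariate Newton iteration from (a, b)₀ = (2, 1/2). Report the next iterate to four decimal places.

At (2, 1/2): F = (2.931405, 5.0000).
Jacobian J = [[8·a·b + 3·b - 2·cos(a), 4·a^2 + 3·a - 10·b - 2], [2·a + 5·b^2, 10·a·b - 1]].
At the point, J = [[10.332294, 15.0000], [5.2500, 9.0000]] (det J = 14.240643).
Solving J·Δ = −F gives Δ = (3.4140, -2.5470).
Then the next iterate is (a, b)₁ = (5.4140, -2.0470).

(5.4140, -2.0470)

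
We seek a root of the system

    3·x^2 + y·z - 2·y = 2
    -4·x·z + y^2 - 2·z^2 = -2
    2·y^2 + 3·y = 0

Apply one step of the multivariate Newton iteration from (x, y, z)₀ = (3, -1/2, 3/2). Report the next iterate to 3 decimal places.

At (3, -1/2, 3/2): F = (25.250, -20.250, -1.000).
Jacobian J = [[6·x, z - 2, y], [-4·z, 2·y, -4·x - 4·z], [0, 4·y + 3, 0]].
At the point, J = [[18.000, -0.500, -0.500], [-6.000, -1.000, -18.000], [0.000, 1.000, 0.000]] (det J = 327.000).
Solving J·Δ = −F gives Δ = (-1.395, 1.000, -0.716).
Then the next iterate is (x, y, z)₁ = (1.605, 0.500, 0.784).

(1.605, 0.500, 0.784)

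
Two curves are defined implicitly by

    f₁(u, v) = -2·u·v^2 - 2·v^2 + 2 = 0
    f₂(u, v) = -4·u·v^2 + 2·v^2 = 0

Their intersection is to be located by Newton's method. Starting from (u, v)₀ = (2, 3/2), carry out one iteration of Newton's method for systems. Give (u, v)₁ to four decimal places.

At (2, 3/2): F = (-11.5000, -13.5000).
Jacobian J = [[-2·v^2, -4·u·v - 4·v], [-4·v^2, -8·u·v + 4·v]].
At the point, J = [[-4.5000, -18.0000], [-9.0000, -18.0000]] (det J = -81.0000).
Solving J·Δ = −F gives Δ = (-0.4444, -0.5278).
Then the next iterate is (u, v)₁ = (1.5556, 0.9722).

(1.5556, 0.9722)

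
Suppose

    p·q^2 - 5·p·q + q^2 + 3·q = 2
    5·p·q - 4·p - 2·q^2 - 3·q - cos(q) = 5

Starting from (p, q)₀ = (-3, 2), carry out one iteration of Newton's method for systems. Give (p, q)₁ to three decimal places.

At (-3, 2): F = (26.000, -36.58385).
Jacobian J = [[q^2 - 5·q, 2·p·q - 5·p + 2·q + 3], [5·q - 4, 5·p - 4·q + sin(q) - 3]].
At the point, J = [[-6.000, 10.000], [6.000, -25.09070]] (det J = 90.54422).
Solving J·Δ = −F gives Δ = (3.164, -0.701).
Then the next iterate is (p, q)₁ = (0.164, 1.299).

(0.164, 1.299)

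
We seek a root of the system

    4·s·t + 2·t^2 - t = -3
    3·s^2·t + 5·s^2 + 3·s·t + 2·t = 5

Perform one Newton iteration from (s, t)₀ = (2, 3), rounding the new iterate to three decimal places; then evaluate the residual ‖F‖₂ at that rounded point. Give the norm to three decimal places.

At (2, 3): F = (42.000, 75.000).
Jacobian J = [[4·t, 4·s + 4·t - 1], [6·s·t + 10·s + 3·t, 3·s^2 + 3·s + 2]].
At the point, J = [[12.000, 19.000], [65.000, 20.000]] (det J = -995.000).
Solving J·Δ = −F gives Δ = (-0.588, -1.839).
Then the next iterate is (s, t)₁ = (1.412, 1.161).
Re-evaluating at (1.412, 1.161): F = (11.09217, 19.15293), so ‖F‖₂ = 22.133.

22.133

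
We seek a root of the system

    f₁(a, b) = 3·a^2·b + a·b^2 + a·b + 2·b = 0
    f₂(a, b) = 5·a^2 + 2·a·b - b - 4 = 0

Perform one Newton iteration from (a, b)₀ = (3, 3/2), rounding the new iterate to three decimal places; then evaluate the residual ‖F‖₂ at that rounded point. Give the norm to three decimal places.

19.372

At (3, 3/2): F = (54.750, 48.500).
Jacobian J = [[6·a·b + b^2 + b, 3·a^2 + 2·a·b + a + 2], [10·a + 2·b, 2·a - 1]].
At the point, J = [[30.750, 41.000], [33.000, 5.000]] (det J = -1199.250).
Solving J·Δ = −F gives Δ = (-1.430, -0.263).
Then the next iterate is (a, b)₁ = (1.570, 1.237).
Re-evaluating at (1.570, 1.237): F = (15.96570, 10.97168), so ‖F‖₂ = 19.372.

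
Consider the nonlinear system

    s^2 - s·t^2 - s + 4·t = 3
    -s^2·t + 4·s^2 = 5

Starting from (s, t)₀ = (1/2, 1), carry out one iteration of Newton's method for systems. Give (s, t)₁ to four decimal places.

(1.9500, 1.4000)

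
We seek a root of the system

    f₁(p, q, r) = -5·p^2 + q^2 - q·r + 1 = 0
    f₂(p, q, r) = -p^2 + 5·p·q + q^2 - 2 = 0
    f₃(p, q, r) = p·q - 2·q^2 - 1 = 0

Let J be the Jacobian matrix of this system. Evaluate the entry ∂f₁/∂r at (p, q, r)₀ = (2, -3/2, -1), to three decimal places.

1.500

∂f₁/∂r = -q.
At (2, -3/2, -1) this is 1.500.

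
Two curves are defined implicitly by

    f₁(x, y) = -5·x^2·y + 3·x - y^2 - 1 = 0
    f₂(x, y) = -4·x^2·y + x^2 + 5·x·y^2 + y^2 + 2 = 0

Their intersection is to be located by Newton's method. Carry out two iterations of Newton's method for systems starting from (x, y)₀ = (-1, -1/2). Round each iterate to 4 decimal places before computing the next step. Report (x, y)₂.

(-0.3915, -0.0665)

At (-1, -1/2): F = (-1.7500, 4.0000).
Jacobian J = [[-10·x·y + 3, -5·x^2 - 2·y], [-8·x·y + 2·x + 5·y^2, -4·x^2 + 10·x·y + 2·y]].
At the point, J = [[-2.0000, -4.0000], [-4.7500, 0.0000]] (det J = -19.0000).
Solving J·Δ = −F gives Δ = (0.8421, -0.8586).
Then the next iterate is (x, y)₁ = (-0.1579, -1.3586).
Round to (-0.1579, -1.3586) and repeat: F = (-3.150128, 2.548965), J = [[0.854771, 2.592538], [7.196986, -0.671700]].
Δ = (-0.2336, 1.2921), so (x, y)₂ = (-0.3915, -0.0665).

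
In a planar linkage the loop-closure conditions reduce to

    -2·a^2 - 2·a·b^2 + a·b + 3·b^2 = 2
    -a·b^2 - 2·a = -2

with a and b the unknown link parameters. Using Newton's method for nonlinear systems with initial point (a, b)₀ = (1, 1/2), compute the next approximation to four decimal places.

(0.5588, 1.2426)

At (1, 1/2): F = (-3.2500, -0.2500).
Jacobian J = [[-4·a - 2·b^2 + b, -4·a·b + a + 6·b], [-b^2 - 2, -2·a·b]].
At the point, J = [[-4.0000, 2.0000], [-2.2500, -1.0000]] (det J = 8.5000).
Solving J·Δ = −F gives Δ = (-0.4412, 0.7426).
Then the next iterate is (a, b)₁ = (0.5588, 1.2426).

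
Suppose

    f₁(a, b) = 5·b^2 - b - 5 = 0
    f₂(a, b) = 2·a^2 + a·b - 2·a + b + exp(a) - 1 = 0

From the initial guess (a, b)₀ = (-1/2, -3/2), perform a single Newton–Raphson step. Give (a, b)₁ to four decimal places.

At (-1/2, -3/2): F = (7.7500, 0.356531).
Jacobian J = [[0, 10·b - 1], [4·a + b + exp(a) - 2, a + 1]].
At the point, J = [[0.0000, -16.0000], [-4.893469, 0.5000]] (det J = -78.295509).
Solving J·Δ = −F gives Δ = (0.1224, 0.4844).
Then the next iterate is (a, b)₁ = (-0.3776, -1.0156).

(-0.3776, -1.0156)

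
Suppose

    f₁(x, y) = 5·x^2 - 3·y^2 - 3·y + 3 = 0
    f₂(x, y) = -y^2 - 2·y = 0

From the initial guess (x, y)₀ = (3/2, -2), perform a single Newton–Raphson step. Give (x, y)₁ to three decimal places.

At (3/2, -2): F = (8.250, 0.000).
Jacobian J = [[10·x, -6·y - 3], [0, -2·y - 2]].
At the point, J = [[15.000, 9.000], [0.000, 2.000]] (det J = 30.000).
Solving J·Δ = −F gives Δ = (-0.550, 0.000).
Then the next iterate is (x, y)₁ = (0.950, -2.000).

(0.950, -2.000)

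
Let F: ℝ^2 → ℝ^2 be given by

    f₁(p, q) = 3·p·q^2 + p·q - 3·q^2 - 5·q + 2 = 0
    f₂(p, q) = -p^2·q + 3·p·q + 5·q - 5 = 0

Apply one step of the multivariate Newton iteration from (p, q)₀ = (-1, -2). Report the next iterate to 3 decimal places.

(-1.611, -1.105)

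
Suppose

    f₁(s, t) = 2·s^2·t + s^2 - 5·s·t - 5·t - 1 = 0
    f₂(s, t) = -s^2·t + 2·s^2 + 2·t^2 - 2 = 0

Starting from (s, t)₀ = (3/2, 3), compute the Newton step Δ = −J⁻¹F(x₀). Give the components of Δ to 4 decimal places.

(3.2409, -0.4130)

At (3/2, 3): F = (-22.7500, 13.7500).
Jacobian J = [[4·s·t + 2·s - 5·t, 2·s^2 - 5·s - 5], [-2·s·t + 4·s, -s^2 + 4·t]].
At the point, J = [[6.0000, -8.0000], [-3.0000, 9.7500]] (det J = 34.5000).
Solving J·Δ = −F gives Δ = (3.2409, -0.4130).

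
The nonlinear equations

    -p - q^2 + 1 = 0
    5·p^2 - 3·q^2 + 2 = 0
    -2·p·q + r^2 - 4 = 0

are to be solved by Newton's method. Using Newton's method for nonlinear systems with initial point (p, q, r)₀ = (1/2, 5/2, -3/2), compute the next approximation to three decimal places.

(0.281, 1.394, -2.183)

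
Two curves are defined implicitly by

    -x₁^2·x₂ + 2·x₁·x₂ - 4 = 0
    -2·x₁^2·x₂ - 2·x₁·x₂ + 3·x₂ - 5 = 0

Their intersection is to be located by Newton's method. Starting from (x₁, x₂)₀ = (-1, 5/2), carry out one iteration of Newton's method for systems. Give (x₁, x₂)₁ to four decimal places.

At (-1, 5/2): F = (-11.5000, 2.5000).
Jacobian J = [[-2·x₁·x₂ + 2·x₂, -x₁^2 + 2·x₁], [-4·x₁·x₂ - 2·x₂, -2·x₁^2 - 2·x₁ + 3]].
At the point, J = [[10.0000, -3.0000], [5.0000, 3.0000]] (det J = 45.0000).
Solving J·Δ = −F gives Δ = (0.6000, -1.8333).
Then the next iterate is (x₁, x₂)₁ = (-0.4000, 0.6667).

(-0.4000, 0.6667)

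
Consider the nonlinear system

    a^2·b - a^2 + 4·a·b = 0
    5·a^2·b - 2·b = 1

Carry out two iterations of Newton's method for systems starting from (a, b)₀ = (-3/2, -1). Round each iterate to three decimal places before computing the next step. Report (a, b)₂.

(-0.763, -0.212)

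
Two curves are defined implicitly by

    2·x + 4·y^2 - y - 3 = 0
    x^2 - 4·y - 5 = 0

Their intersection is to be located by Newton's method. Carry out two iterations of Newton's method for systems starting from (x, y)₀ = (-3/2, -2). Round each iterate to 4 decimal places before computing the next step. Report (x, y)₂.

At (-3/2, -2): F = (12.0000, 5.2500).
Jacobian J = [[2, 8·y - 1], [2·x, -4]].
At the point, J = [[2.0000, -17.0000], [-3.0000, -4.0000]] (det J = -59.0000).
Solving J·Δ = −F gives Δ = (0.6992, 0.7881).
Then the next iterate is (x, y)₁ = (-0.8008, -1.2119).
Round to (-0.8008, -1.2119) and repeat: F = (2.485106, 0.488881), J = [[2.0000, -10.6952], [-1.6016, -4.0000]].
Δ = (-0.1875, 0.1973), so (x, y)₂ = (-0.9883, -1.0146).

(-0.9883, -1.0146)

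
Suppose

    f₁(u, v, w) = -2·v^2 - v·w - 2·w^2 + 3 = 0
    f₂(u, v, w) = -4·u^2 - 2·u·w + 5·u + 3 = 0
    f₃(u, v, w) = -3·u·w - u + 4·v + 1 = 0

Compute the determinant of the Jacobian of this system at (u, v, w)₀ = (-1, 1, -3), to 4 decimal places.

877.0000

J = [[0, -4·v - w, -v - 4·w], [-8·u - 2·w + 5, 0, -2·u], [-3·w - 1, 4, -3·u]].
At the point, J = [[0.0000, -1.0000, 11.0000], [19.0000, 0.0000, 2.0000], [8.0000, 4.0000, 3.0000]].
det J = 877.0000.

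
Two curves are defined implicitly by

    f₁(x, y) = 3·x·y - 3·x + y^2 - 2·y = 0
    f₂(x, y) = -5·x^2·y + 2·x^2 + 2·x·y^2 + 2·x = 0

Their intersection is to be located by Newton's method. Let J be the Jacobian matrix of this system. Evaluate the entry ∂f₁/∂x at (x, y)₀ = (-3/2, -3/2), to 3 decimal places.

-7.500

∂f₁/∂x = 3·y - 3.
At (-3/2, -3/2) this is -7.500.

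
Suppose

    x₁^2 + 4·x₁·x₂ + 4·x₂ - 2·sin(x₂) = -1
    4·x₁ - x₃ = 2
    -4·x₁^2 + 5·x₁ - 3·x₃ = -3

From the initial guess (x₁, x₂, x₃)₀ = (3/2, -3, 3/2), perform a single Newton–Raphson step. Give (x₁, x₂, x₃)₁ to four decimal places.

(0.9474, -1.2058, 1.7895)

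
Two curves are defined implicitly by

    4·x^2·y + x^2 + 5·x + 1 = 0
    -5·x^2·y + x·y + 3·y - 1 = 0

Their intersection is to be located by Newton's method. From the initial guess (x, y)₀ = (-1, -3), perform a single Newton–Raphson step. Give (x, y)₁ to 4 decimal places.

(-1.2549, 2.4706)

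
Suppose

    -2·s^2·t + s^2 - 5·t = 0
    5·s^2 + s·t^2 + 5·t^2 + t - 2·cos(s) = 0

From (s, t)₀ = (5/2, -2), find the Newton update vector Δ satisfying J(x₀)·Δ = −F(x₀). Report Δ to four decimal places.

(-0.6682, 1.4026)

At (5/2, -2): F = (41.2500, 60.852287).
Jacobian J = [[-4·s·t + 2·s, -2·s^2 - 5], [10·s + t^2 + 2·sin(s), 2·s·t + 10·t + 1]].
At the point, J = [[25.0000, -17.5000], [30.196944, -29.0000]] (det J = -196.553475).
Solving J·Δ = −F gives Δ = (-0.6682, 1.4026).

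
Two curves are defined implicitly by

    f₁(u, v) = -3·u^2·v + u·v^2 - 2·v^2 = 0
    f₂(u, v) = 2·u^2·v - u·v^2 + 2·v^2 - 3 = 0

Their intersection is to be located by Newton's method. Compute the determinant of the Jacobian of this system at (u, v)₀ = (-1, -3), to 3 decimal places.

99.000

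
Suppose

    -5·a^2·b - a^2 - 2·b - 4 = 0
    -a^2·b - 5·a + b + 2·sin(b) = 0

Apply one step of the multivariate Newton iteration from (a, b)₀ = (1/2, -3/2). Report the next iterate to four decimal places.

(-2.6732, -7.6541)

At (1/2, -3/2): F = (0.6250, -5.619990).
Jacobian J = [[-10·a·b - 2·a, -5·a^2 - 2], [-2·a·b - 5, -a^2 + 2·cos(b) + 1]].
At the point, J = [[6.5000, -3.2500], [-3.5000, 0.891474]] (det J = -5.580416).
Solving J·Δ = −F gives Δ = (-3.1732, -6.1541).
Then the next iterate is (a, b)₁ = (-2.6732, -7.6541).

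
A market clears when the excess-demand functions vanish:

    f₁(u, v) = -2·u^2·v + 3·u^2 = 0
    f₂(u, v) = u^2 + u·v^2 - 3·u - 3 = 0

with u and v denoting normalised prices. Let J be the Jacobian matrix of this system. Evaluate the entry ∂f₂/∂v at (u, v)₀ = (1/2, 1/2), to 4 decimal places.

∂f₂/∂v = 2·u·v.
At (1/2, 1/2) this is 0.5000.

0.5000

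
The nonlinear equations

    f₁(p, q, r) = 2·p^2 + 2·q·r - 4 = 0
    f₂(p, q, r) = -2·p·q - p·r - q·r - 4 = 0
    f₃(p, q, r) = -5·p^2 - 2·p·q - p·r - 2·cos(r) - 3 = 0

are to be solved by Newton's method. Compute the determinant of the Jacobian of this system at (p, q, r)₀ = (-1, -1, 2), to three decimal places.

96.000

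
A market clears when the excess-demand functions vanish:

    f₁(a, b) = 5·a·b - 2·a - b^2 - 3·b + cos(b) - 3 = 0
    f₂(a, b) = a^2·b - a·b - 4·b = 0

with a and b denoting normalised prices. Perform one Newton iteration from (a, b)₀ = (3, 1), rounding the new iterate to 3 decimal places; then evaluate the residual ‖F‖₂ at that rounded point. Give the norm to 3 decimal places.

0.445

At (3, 1): F = (2.54030, 2.000).
Jacobian J = [[5·b - 2, 5·a - 2·b - sin(b) - 3], [2·a·b - b, a^2 - a - 4]].
At the point, J = [[3.000, 9.15853], [5.000, 2.000]] (det J = -39.79265).
Solving J·Δ = −F gives Δ = (-0.333, -0.168).
Then the next iterate is (a, b)₁ = (2.667, 0.832).
Re-evaluating at (2.667, 0.832): F = (0.24589, 0.37098), so ‖F‖₂ = 0.445.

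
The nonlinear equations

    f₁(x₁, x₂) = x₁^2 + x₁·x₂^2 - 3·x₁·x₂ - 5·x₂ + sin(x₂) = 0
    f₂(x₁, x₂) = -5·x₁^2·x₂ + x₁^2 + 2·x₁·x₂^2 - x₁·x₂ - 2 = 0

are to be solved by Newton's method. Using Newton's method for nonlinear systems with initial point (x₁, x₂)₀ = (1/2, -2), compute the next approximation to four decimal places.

At (1/2, -2): F = (14.340703, 5.7500).
Jacobian J = [[2·x₁ + x₂^2 - 3·x₂, 2·x₁·x₂ - 3·x₁ + cos(x₂) - 5], [-10·x₁·x₂ + 2·x₁ + 2·x₂^2 - x₂, -5·x₁^2 + 4·x₁·x₂ - x₁]].
At the point, J = [[11.0000, -8.916147], [21.0000, -5.7500]] (det J = 123.989084).
Solving J·Δ = −F gives Δ = (0.2516, 1.9188).
Then the next iterate is (x₁, x₂)₁ = (0.7516, -0.0812).

(0.7516, -0.0812)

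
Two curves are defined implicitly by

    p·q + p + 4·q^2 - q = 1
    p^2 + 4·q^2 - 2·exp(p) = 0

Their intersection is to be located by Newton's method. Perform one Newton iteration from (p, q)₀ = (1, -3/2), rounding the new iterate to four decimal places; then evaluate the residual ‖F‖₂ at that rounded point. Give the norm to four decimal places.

1.7036

At (1, -3/2): F = (9.0000, 4.563436).
Jacobian J = [[q + 1, p + 8·q - 1], [2·p - 2·exp(p), 8·q]].
At the point, J = [[-0.5000, -12.0000], [-3.436564, -12.0000]] (det J = -35.238764).
Solving J·Δ = −F gives Δ = (-1.5108, 0.8130).
Then the next iterate is (p, q)₁ = (-0.5108, -0.6870).
Re-evaluating at (-0.5108, -0.6870): F = (1.414996, 0.948762), so ‖F‖₂ = 1.7036.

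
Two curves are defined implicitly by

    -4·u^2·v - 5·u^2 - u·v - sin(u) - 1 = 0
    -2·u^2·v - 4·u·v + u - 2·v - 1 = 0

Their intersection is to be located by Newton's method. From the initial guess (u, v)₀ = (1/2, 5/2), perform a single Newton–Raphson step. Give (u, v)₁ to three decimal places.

(0.313, 0.470)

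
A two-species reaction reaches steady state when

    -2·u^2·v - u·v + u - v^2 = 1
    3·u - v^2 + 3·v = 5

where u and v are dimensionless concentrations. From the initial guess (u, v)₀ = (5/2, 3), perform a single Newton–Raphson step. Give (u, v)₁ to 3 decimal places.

At (5/2, 3): F = (-52.500, 2.500).
Jacobian J = [[-4·u·v - v + 1, -2·u^2 - u - 2·v], [3, -2·v + 3]].
At the point, J = [[-32.000, -21.000], [3.000, -3.000]] (det J = 159.000).
Solving J·Δ = −F gives Δ = (-1.321, -0.487).
Then the next iterate is (u, v)₁ = (1.179, 2.513).

(1.179, 2.513)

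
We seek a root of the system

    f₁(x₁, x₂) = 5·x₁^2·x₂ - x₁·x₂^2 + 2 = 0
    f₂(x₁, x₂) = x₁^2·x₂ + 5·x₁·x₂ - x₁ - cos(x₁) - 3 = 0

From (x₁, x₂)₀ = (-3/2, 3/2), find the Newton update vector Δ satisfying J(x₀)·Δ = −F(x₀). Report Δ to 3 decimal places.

(-0.280, -1.853)

At (-3/2, 3/2): F = (22.250, -9.44574).
Jacobian J = [[10·x₁·x₂ - x₂^2, 5·x₁^2 - 2·x₁·x₂], [2·x₁·x₂ + 5·x₂ + sin(x₁) - 1, x₁^2 + 5·x₁]].
At the point, J = [[-24.750, 15.750], [1.00251, -5.250]] (det J = 114.14805).
Solving J·Δ = −F gives Δ = (-0.280, -1.853).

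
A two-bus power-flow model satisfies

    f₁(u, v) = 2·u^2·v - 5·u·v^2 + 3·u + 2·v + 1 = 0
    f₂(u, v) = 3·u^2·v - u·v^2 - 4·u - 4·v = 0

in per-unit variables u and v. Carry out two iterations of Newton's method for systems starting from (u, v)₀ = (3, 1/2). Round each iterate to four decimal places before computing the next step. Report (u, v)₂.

(52.8906, -24.3263)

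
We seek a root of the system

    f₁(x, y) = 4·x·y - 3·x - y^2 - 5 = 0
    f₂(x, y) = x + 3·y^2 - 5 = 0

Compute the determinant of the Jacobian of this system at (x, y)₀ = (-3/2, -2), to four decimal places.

134.0000

J = [[4·y - 3, 4·x - 2·y], [1, 6·y]].
At the point, J = [[-11.0000, -2.0000], [1.0000, -12.0000]].
det J = 134.0000.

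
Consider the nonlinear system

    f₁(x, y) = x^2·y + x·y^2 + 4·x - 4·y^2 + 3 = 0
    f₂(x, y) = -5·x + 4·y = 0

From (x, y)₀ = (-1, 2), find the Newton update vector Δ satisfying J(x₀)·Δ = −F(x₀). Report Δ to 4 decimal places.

At (-1, 2): F = (-19.0000, 13.0000).
Jacobian J = [[2·x·y + y^2 + 4, x^2 + 2·x·y - 8·y], [-5, 4]].
At the point, J = [[4.0000, -19.0000], [-5.0000, 4.0000]] (det J = -79.0000).
Solving J·Δ = −F gives Δ = (2.1646, -0.5443).

(2.1646, -0.5443)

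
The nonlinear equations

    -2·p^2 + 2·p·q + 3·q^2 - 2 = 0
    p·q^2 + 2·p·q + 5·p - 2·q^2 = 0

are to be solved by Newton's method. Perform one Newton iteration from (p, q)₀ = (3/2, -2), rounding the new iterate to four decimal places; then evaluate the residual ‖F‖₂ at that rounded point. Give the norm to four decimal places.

At (3/2, -2): F = (-0.5000, -0.5000).
Jacobian J = [[-4·p + 2·q, 2·p + 6·q], [q^2 + 2·q + 5, 2·p·q + 2·p - 4·q]].
At the point, J = [[-10.0000, -9.0000], [5.0000, 5.0000]] (det J = -5.0000).
Solving J·Δ = −F gives Δ = (-1.4000, 1.5000).
Then the next iterate is (p, q)₁ = (0.1000, -0.5000).
Re-evaluating at (0.1000, -0.5000): F = (-1.3700, -0.0750), so ‖F‖₂ = 1.3721.

1.3721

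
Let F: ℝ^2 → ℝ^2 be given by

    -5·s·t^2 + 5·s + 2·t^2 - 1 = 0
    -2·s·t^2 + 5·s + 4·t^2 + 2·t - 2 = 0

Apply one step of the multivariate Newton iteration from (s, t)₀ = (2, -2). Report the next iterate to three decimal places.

(4.636, -0.045)

At (2, -2): F = (-23.000, 4.000).
Jacobian J = [[-5·t^2 + 5, -10·s·t + 4·t], [-2·t^2 + 5, -4·s·t + 8·t + 2]].
At the point, J = [[-15.000, 32.000], [-3.000, 2.000]] (det J = 66.000).
Solving J·Δ = −F gives Δ = (2.636, 1.955).
Then the next iterate is (s, t)₁ = (4.636, -0.045).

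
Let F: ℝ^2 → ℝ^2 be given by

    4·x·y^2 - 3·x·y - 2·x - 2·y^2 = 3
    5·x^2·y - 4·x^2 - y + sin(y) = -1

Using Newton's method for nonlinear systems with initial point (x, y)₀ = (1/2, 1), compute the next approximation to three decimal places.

(4.318, -5.212)

At (1/2, 1): F = (-5.500, 1.09147).
Jacobian J = [[4·y^2 - 3·y - 2, 8·x·y - 3·x - 4·y], [10·x·y - 8·x, 5·x^2 + cos(y) - 1]].
At the point, J = [[-1.000, -1.500], [1.000, 0.79030]] (det J = 0.70970).
Solving J·Δ = −F gives Δ = (3.818, -6.212).
Then the next iterate is (x, y)₁ = (4.318, -5.212).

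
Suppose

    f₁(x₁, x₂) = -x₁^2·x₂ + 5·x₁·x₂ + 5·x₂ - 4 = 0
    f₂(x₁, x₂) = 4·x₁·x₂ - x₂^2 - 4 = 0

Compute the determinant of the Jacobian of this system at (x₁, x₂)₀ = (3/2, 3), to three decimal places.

-123.000

J = [[-2·x₁·x₂ + 5·x₂, -x₁^2 + 5·x₁ + 5], [4·x₂, 4·x₁ - 2·x₂]].
At the point, J = [[6.000, 10.250], [12.000, 0.000]].
det J = -123.000.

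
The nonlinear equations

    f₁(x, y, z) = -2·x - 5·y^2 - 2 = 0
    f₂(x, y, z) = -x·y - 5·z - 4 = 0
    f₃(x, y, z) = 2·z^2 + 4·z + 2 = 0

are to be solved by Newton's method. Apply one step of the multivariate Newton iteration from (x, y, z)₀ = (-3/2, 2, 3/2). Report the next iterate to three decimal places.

(-3.209, 1.221, 0.250)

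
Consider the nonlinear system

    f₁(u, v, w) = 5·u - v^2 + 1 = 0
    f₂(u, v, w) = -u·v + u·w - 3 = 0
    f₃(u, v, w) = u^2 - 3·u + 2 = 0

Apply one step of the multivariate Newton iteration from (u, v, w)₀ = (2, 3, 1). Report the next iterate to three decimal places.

(2.000, 3.333, 4.833)

At (2, 3, 1): F = (2.000, -7.000, 0.000).
Jacobian J = [[5, -2·v, 0], [-v + w, -u, u], [2·u - 3, 0, 0]].
At the point, J = [[5.000, -6.000, 0.000], [-2.000, -2.000, 2.000], [1.000, 0.000, 0.000]] (det J = -12.000).
Solving J·Δ = −F gives Δ = (0.000, 0.333, 3.833).
Then the next iterate is (u, v, w)₁ = (2.000, 3.333, 4.833).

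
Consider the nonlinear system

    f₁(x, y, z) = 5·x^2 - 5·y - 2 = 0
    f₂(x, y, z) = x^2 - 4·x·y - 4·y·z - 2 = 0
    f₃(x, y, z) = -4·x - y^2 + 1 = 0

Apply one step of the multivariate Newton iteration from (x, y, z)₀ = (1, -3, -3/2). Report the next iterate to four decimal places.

(-0.2000, -1.8000, 0.2833)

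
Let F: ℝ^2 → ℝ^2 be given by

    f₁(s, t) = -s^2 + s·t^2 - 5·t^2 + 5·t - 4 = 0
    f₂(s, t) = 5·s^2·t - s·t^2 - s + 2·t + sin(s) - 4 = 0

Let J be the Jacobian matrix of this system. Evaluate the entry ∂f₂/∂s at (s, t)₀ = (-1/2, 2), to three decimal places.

-14.122

∂f₂/∂s = 10·s·t - t^2 + cos(s) - 1.
At (-1/2, 2) this is -14.122.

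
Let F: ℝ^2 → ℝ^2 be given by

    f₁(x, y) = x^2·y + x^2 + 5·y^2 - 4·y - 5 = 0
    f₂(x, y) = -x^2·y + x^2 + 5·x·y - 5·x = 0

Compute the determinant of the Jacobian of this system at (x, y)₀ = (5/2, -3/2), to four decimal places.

-15.6250

J = [[2·x·y + 2·x, x^2 + 10·y - 4], [-2·x·y + 2·x + 5·y - 5, -x^2 + 5·x]].
At the point, J = [[-2.5000, -12.7500], [0.0000, 6.2500]].
det J = -15.6250.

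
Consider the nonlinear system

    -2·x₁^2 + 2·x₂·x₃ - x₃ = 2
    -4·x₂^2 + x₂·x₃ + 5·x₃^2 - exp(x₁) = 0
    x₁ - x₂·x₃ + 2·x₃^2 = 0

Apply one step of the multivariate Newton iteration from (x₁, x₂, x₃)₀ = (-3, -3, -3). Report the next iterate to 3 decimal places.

At (-3, -3, -3): F = (1.000, 17.95021, 6.000).
Jacobian J = [[-4·x₁, 2·x₃, 2·x₂ - 1], [-exp(x₁), -8·x₂ + x₃, x₂ + 10·x₃], [1, -x₃, -x₂ + 4·x₃]].
At the point, J = [[12.000, -6.000, -7.000], [-0.04979, 21.000, -33.000], [1.000, 3.000, -9.000]] (det J = -731.26597).
Solving J·Δ = −F gives Δ = (0.867, 0.727, 1.005).
Then the next iterate is (x₁, x₂, x₃)₁ = (-2.133, -2.273, -1.995).

(-2.133, -2.273, -1.995)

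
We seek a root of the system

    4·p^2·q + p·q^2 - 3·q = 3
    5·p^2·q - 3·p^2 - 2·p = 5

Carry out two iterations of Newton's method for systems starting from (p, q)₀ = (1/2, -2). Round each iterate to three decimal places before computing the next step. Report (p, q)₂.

(-2.718, -1.563)

At (1/2, -2): F = (3.000, -9.250).
Jacobian J = [[8·p·q + q^2, 4·p^2 + 2·p·q - 3], [10·p·q - 6·p - 2, 5·p^2]].
At the point, J = [[-4.000, -4.000], [-15.000, 1.250]] (det J = -65.000).
Solving J·Δ = −F gives Δ = (-0.512, 1.262).
Then the next iterate is (p, q)₁ = (-0.012, -0.738).
Round to (-0.012, -0.738) and repeat: F = (-0.79296, -4.97696), J = [[0.61549, -2.98171], [-1.83944, 0.00072]].
Δ = (-2.706, -0.825), so (p, q)₂ = (-2.718, -1.563).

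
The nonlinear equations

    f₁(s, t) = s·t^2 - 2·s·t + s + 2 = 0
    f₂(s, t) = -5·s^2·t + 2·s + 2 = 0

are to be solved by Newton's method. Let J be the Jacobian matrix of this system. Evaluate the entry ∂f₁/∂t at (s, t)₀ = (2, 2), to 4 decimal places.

4.0000

∂f₁/∂t = 2·s·t - 2·s.
At (2, 2) this is 4.0000.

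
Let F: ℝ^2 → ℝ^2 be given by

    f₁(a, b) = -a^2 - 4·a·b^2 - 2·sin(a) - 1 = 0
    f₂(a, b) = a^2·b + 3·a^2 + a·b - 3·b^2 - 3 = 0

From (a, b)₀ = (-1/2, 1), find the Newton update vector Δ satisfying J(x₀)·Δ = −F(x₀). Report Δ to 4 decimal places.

At (-1/2, 1): F = (1.708851, -5.5000).
Jacobian J = [[-2·a - 4·b^2 - 2·cos(a), -8·a·b], [2·a·b + 6·a + b, a^2 + a - 6·b]].
At the point, J = [[-4.755165, 4.0000], [-3.0000, -6.2500]] (det J = 41.719782).
Solving J·Δ = −F gives Δ = (-0.2713, -0.7498).

(-0.2713, -0.7498)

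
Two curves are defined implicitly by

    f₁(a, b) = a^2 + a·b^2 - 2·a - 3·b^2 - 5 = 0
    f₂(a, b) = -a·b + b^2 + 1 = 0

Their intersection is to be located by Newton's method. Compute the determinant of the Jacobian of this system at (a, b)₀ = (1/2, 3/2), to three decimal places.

-8.125

J = [[2·a + b^2 - 2, 2·a·b - 6·b], [-b, -a + 2·b]].
At the point, J = [[1.250, -7.500], [-1.500, 2.500]].
det J = -8.125.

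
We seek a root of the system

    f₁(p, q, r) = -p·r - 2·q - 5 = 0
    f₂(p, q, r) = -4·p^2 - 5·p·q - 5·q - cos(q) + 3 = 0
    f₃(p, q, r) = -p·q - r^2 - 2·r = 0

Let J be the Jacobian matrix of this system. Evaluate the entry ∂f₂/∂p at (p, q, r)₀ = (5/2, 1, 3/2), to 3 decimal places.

-25.000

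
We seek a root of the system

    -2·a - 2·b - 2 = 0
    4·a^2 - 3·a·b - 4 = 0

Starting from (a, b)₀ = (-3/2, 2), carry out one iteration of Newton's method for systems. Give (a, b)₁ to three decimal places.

(-1.178, 0.178)

At (-3/2, 2): F = (-3.000, 14.000).
Jacobian J = [[-2, -2], [8·a - 3·b, -3·a]].
At the point, J = [[-2.000, -2.000], [-18.000, 4.500]] (det J = -45.000).
Solving J·Δ = −F gives Δ = (0.322, -1.822).
Then the next iterate is (a, b)₁ = (-1.178, 0.178).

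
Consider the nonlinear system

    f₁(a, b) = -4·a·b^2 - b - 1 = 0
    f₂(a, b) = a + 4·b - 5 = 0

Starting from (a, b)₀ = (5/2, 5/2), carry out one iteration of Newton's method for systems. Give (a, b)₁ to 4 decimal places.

(4.9184, 0.0204)

At (5/2, 5/2): F = (-66.0000, 7.5000).
Jacobian J = [[-4·b^2, -8·a·b - 1], [1, 4]].
At the point, J = [[-25.0000, -51.0000], [1.0000, 4.0000]] (det J = -49.0000).
Solving J·Δ = −F gives Δ = (2.4184, -2.4796).
Then the next iterate is (a, b)₁ = (4.9184, 0.0204).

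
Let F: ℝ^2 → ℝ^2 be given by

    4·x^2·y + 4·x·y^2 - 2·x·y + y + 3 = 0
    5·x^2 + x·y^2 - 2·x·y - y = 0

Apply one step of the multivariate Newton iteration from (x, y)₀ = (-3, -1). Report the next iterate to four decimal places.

At (-3, -1): F = (-52.0000, 37.0000).
Jacobian J = [[8·x·y + 4·y^2 - 2·y, 4·x^2 + 8·x·y - 2·x + 1], [10·x + y^2 - 2·y, 2·x·y - 2·x - 1]].
At the point, J = [[30.0000, 67.0000], [-27.0000, 11.0000]] (det J = 2139.0000).
Solving J·Δ = −F gives Δ = (1.4264, 0.1374).
Then the next iterate is (x, y)₁ = (-1.5736, -0.8626).

(-1.5736, -0.8626)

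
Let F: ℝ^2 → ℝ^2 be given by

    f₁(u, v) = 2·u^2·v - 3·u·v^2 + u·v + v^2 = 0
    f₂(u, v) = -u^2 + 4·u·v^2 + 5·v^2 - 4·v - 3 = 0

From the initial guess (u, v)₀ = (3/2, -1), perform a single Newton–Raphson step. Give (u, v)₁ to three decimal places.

(1.013, -0.644)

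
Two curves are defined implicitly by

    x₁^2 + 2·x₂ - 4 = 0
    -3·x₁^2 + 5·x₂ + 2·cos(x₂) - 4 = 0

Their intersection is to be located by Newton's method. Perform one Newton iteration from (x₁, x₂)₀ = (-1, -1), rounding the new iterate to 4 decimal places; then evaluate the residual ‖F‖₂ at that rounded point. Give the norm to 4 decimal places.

At (-1, -1): F = (-5.0000, -10.919395).
Jacobian J = [[2·x₁, 2], [-6·x₁, -2·sin(x₂) + 5]].
At the point, J = [[-2.0000, 2.0000], [6.0000, 6.682942]] (det J = -25.365884).
Solving J·Δ = −F gives Δ = (-0.4564, 2.0436).
Then the next iterate is (x₁, x₂)₁ = (-1.4564, 1.0436).
Re-evaluating at (-1.4564, 1.0436): F = (0.208301, -4.139078), so ‖F‖₂ = 4.1443.

4.1443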